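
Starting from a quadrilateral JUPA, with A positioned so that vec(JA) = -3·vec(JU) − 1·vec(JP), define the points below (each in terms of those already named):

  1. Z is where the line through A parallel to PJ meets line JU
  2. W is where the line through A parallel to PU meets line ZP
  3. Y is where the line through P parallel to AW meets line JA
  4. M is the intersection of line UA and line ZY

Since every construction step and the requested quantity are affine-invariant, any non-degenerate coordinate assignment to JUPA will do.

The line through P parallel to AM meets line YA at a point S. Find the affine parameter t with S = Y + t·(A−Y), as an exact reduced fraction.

Set J = (0, 0), U = (1, 0), P = (0, 1), A = (-3, -1); any affine frame gives the same invariant.
1. Z is where the line through A parallel to PJ meets line JU ⇒ Z = (-3, 0)
2. W is where the line through A parallel to PU meets line ZP ⇒ W = (-15/4, -1/4)
3. Y is where the line through P parallel to AW meets line JA ⇒ Y = (3/4, 1/4)
4. M is the intersection of line UA and line ZY ⇒ M = (27/11, 4/11)
through P parallel to AM: direction (60/11, 15/11); meets YA at S = (12, 4)
S = Y + t·(A−Y) with t = -3

t = -3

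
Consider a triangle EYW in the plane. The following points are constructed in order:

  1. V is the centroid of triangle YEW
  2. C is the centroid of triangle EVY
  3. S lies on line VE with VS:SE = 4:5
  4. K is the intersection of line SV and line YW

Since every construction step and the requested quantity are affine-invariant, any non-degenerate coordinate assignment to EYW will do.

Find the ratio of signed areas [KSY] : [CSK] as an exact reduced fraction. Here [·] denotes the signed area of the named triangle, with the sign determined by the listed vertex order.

Set E = (0, 0), Y = (1, 0), W = (0, 1); any affine frame gives the same invariant.
1. V is the centroid of triangle YEW ⇒ V = (1/3, 1/3)
2. C is the centroid of triangle EVY ⇒ C = (4/9, 1/9)
3. S lies on line VE with VS:SE = 4:5 ⇒ S = (5/27, 5/27)
4. K is the intersection of line SV and line YW ⇒ K = (1/2, 1/2)
2·[KSY] = 17/54, 2·[CSK] = -17/162
[KSY]:[CSK] = 17/54:-17/162 = -3

[KSY]:[CSK] = -3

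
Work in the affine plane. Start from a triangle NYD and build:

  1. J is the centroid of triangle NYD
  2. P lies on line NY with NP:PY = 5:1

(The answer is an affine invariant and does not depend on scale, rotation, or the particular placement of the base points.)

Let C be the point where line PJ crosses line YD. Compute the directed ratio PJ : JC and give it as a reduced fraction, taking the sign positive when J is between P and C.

PJ:JC = -1/2

Work in coordinates with N = (0, 0), Y = (1, 0), D = (0, 1).
1. J is the centroid of triangle NYD ⇒ J = (1/3, 1/3)
2. P lies on line NY with NP:PY = 5:1 ⇒ P = (5/6, 0)
line PJ meets YD at C = (4/3, -1/3)
J = P + t·(C−P) with t = -1, so PJ:JC = -1:2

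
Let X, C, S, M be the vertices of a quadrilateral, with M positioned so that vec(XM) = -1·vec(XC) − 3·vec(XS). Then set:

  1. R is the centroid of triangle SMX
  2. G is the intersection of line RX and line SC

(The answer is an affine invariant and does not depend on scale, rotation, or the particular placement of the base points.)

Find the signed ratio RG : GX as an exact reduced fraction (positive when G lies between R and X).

RG:GX = -2

Choose coordinates X = (0, 0), C = (1, 0), S = (0, 1), M = (-1, -3).
1. R is the centroid of triangle SMX ⇒ R = (-1/3, -2/3)
2. G is the intersection of line RX and line SC ⇒ G = (1/3, 2/3)
G = R + t·(X−R) with t = 2, so RG:GX = t:(1−t) = 2:-1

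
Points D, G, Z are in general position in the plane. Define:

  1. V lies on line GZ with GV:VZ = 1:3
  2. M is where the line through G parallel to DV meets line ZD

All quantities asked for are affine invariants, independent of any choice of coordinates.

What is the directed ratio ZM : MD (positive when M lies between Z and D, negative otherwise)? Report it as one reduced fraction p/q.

Choose coordinates D = (0, 0), G = (1, 0), Z = (0, 1).
1. V lies on line GZ with GV:VZ = 1:3 ⇒ V = (3/4, 1/4)
2. M is where the line through G parallel to DV meets line ZD ⇒ M = (0, -1/3)
M = Z + t·(D−Z) with t = 4/3, so ZM:MD = t:(1−t) = 4/3:-1/3

ZM:MD = -4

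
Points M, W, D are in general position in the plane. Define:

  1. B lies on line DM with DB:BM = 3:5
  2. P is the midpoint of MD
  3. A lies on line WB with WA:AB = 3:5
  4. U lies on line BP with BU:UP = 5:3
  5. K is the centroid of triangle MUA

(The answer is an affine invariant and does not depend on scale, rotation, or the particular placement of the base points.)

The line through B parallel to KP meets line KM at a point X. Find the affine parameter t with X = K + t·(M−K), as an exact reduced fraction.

t = -1/4

Work in coordinates with M = (0, 0), W = (1, 0), D = (0, 1).
1. B lies on line DM with DB:BM = 3:5 ⇒ B = (0, 5/8)
2. P is the midpoint of MD ⇒ P = (0, 1/2)
3. A lies on line WB with WA:AB = 3:5 ⇒ A = (5/8, 15/64)
4. U lies on line BP with BU:UP = 5:3 ⇒ U = (0, 35/64)
5. K is the centroid of triangle MUA ⇒ K = (5/24, 25/96)
through B parallel to KP: direction (-5/24, 23/96); meets KM at X = (25/96, 125/384)
X = K + t·(M−K) with t = -1/4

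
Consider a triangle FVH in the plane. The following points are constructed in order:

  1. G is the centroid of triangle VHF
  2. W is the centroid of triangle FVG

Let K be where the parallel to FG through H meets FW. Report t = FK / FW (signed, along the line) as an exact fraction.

t = -3

Set F = (0, 0), V = (1, 0), H = (0, 1); any affine frame gives the same invariant.
1. G is the centroid of triangle VHF ⇒ G = (1/3, 1/3)
2. W is the centroid of triangle FVG ⇒ W = (4/9, 1/9)
through H parallel to FG: direction (1/3, 1/3); meets FW at K = (-4/3, -1/3)
K = F + t·(W−F) with t = -3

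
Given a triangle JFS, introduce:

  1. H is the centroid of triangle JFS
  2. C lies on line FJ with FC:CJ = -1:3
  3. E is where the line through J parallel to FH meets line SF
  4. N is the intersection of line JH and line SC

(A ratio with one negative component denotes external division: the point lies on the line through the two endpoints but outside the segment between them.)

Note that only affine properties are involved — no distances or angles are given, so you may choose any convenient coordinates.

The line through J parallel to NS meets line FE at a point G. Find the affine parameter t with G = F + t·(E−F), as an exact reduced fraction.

Work in coordinates with J = (0, 0), F = (1, 0), S = (0, 1).
1. H is the centroid of triangle JFS ⇒ H = (1/3, 1/3)
2. C lies on line FJ with FC:CJ = -1:3 ⇒ C = (3/2, 0)
3. E is where the line through J parallel to FH meets line SF ⇒ E = (2, -1)
4. N is the intersection of line JH and line SC ⇒ N = (3/5, 3/5)
through J parallel to NS: direction (-3/5, 2/5); meets FE at G = (3, -2)
G = F + t·(E−F) with t = 2

t = 2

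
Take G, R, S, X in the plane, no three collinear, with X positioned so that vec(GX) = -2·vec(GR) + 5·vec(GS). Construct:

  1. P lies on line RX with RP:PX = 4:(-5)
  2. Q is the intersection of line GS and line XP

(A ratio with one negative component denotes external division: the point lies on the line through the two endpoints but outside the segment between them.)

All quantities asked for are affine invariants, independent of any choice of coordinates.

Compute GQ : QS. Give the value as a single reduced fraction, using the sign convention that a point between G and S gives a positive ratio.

GQ:QS = -5/2

Set G = (0, 0), R = (1, 0), S = (0, 1), X = (-2, 5); any affine frame gives the same invariant.
1. P lies on line RX with RP:PX = 4:(-5) ⇒ P = (13, -20)
2. Q is the intersection of line GS and line XP ⇒ Q = (0, 5/3)
Q = G + t·(S−G) with t = 5/3, so GQ:QS = t:(1−t) = 5/3:-2/3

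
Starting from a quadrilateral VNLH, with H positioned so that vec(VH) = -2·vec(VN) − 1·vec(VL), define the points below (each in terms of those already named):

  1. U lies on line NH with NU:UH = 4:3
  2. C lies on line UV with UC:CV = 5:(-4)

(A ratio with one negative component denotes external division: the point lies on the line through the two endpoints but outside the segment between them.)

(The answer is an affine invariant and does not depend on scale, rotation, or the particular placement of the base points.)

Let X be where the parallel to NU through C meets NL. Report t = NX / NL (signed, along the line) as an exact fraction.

t = 5/4

Set V = (0, 0), N = (1, 0), L = (0, 1), H = (-2, -1); any affine frame gives the same invariant.
1. U lies on line NH with NU:UH = 4:3 ⇒ U = (-5/7, -4/7)
2. C lies on line UV with UC:CV = 5:(-4) ⇒ C = (20/7, 16/7)
through C parallel to NU: direction (-12/7, -4/7); meets NL at X = (-1/4, 5/4)
X = N + t·(L−N) with t = 5/4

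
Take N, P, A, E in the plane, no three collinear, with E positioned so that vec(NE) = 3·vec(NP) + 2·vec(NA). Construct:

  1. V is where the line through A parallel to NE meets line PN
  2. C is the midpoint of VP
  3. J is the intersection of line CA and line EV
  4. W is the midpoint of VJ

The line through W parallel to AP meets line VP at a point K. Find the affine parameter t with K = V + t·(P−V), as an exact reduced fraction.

Work in coordinates with N = (0, 0), P = (1, 0), A = (0, 1), E = (3, 2).
1. V is where the line through A parallel to NE meets line PN ⇒ V = (-3/2, 0)
2. C is the midpoint of VP ⇒ C = (-1/4, 0)
3. J is the intersection of line CA and line EV ⇒ J = (-3/32, 5/8)
4. W is the midpoint of VJ ⇒ W = (-51/64, 5/16)
through W parallel to AP: direction (1, -1); meets VP at K = (-31/64, 0)
K = V + t·(P−V) with t = 13/32

t = 13/32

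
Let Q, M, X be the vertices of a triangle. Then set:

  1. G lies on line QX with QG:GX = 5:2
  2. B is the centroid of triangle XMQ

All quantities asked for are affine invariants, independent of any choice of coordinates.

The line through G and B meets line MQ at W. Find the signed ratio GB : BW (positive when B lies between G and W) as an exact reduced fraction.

GB:BW = 8/7

Work in coordinates with Q = (0, 0), M = (1, 0), X = (0, 1).
1. G lies on line QX with QG:GX = 5:2 ⇒ G = (0, 5/7)
2. B is the centroid of triangle XMQ ⇒ B = (1/3, 1/3)
line GB meets MQ at W = (5/8, 0)
B = G + t·(W−G) with t = 8/15, so GB:BW = 8/15:7/15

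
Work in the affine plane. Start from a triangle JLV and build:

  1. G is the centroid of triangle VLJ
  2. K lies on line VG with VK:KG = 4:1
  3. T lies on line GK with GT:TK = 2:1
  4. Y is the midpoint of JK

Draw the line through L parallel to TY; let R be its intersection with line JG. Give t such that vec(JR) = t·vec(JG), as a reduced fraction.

t = 17

Choose coordinates J = (0, 0), L = (1, 0), V = (0, 1).
1. G is the centroid of triangle VLJ ⇒ G = (1/3, 1/3)
2. K lies on line VG with VK:KG = 4:1 ⇒ K = (4/15, 7/15)
3. T lies on line GK with GT:TK = 2:1 ⇒ T = (13/45, 19/45)
4. Y is the midpoint of JK ⇒ Y = (2/15, 7/30)
through L parallel to TY: direction (-7/45, -17/90); meets JG at R = (17/3, 17/3)
R = J + t·(G−J) with t = 17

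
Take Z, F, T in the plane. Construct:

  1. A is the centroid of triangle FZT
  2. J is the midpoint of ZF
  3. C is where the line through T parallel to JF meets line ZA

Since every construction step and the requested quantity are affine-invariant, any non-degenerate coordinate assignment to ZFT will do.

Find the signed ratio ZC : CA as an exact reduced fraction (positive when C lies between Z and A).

ZC:CA = -3/2

Set Z = (0, 0), F = (1, 0), T = (0, 1); any affine frame gives the same invariant.
1. A is the centroid of triangle FZT ⇒ A = (1/3, 1/3)
2. J is the midpoint of ZF ⇒ J = (1/2, 0)
3. C is where the line through T parallel to JF meets line ZA ⇒ C = (1, 1)
C = Z + t·(A−Z) with t = 3, so ZC:CA = t:(1−t) = 3:-2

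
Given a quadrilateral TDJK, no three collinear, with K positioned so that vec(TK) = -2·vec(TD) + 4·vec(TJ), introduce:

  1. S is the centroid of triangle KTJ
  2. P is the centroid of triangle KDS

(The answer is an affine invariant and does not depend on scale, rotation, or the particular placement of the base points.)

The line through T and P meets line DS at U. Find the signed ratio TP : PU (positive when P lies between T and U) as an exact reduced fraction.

Work in coordinates with T = (0, 0), D = (1, 0), J = (0, 1), K = (-2, 4).
1. S is the centroid of triangle KTJ ⇒ S = (-2/3, 5/3)
2. P is the centroid of triangle KDS ⇒ P = (-5/9, 17/9)
line TP meets DS at U = (-5/12, 17/12)
P = T + t·(U−T) with t = 4/3, so TP:PU = 4/3:-1/3

TP:PU = -4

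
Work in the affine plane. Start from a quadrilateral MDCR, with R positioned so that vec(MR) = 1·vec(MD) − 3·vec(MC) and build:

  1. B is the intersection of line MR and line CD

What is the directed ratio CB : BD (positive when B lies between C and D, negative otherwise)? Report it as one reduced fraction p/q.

CB:BD = -1/3

Choose coordinates M = (0, 0), D = (1, 0), C = (0, 1), R = (1, -3).
1. B is the intersection of line MR and line CD ⇒ B = (-1/2, 3/2)
B = C + t·(D−C) with t = -1/2, so CB:BD = t:(1−t) = -1/2:3/2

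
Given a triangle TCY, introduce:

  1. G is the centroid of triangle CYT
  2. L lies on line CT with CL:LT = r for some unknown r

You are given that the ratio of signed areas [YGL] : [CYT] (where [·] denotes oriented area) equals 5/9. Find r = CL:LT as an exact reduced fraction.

r = -1/4

Assign T = (0, 0), C = (1, 0), Y = (0, 1) — the answer is frame-independent, so this choice is without loss of generality.
1. G is the centroid of triangle CYT ⇒ G = (1/3, 1/3)
2. With CL:LT = r, write λ = r/(r+1) so L = C + λ·(T−C); L is affine-linear in λ
Every point depending on L is an affine combination of L and λ-independent points, so each such coordinate is linear in λ; the λ² term in each signed area is a multiple of (T−C)×(T−C) = 0, so 2·[YGL] and 2·[CYT] are each linear in λ. Evaluating at λ=0 and λ=1:
  2·[YGL] = -2/3·λ + 1/3,   2·[CYT] = 1
So [YGL]:[CYT] = (-2/3·λ + 1/3) / (1). Setting this equal to 5/9:
  -2/3·λ + 1/3 = 5/9·(1)  ⇒  λ = -1/3
Then r = λ/(1−λ) = (-1/3)/(4/3) = -1/4. Check: with r = -1/4, L = (4/3, 0) and [YGL]:[CYT] = 5/9 as required.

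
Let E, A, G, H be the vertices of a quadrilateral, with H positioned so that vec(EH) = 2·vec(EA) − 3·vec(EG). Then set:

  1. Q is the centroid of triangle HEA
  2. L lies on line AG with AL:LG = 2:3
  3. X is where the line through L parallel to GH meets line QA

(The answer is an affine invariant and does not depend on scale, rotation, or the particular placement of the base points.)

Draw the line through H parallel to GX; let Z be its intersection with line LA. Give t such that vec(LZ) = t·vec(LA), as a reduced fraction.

t = -9

Set E = (0, 0), A = (1, 0), G = (0, 1), H = (2, -3); any affine frame gives the same invariant.
1. Q is the centroid of triangle HEA ⇒ Q = (1, -1)
2. L lies on line AG with AL:LG = 2:3 ⇒ L = (3/5, 2/5)
3. X is where the line through L parallel to GH meets line QA ⇒ X = (1, -2/5)
through H parallel to GX: direction (1, -7/5); meets LA at Z = (-3, 4)
Z = L + t·(A−L) with t = -9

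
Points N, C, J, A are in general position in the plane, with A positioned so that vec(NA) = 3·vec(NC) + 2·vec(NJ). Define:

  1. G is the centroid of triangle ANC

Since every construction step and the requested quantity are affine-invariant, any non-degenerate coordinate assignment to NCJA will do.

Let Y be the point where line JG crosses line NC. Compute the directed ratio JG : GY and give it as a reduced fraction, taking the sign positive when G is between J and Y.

Choose coordinates N = (0, 0), C = (1, 0), J = (0, 1), A = (3, 2).
1. G is the centroid of triangle ANC ⇒ G = (4/3, 2/3)
line JG meets NC at Y = (4, 0)
G = J + t·(Y−J) with t = 1/3, so JG:GY = 1/3:2/3

JG:GY = 1/2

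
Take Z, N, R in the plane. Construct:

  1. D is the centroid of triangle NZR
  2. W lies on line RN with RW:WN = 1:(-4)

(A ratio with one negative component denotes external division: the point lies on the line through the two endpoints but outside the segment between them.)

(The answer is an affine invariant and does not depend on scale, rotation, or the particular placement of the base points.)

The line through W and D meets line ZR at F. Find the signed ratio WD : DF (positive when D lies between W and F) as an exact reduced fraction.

WD:DF = -2

Assign Z = (0, 0), N = (1, 0), R = (0, 1) — the answer is frame-independent, so this choice is without loss of generality.
1. D is the centroid of triangle NZR ⇒ D = (1/3, 1/3)
2. W lies on line RN with RW:WN = 1:(-4) ⇒ W = (-1/3, 4/3)
line WD meets ZR at F = (0, 5/6)
D = W + t·(F−W) with t = 2, so WD:DF = 2:-1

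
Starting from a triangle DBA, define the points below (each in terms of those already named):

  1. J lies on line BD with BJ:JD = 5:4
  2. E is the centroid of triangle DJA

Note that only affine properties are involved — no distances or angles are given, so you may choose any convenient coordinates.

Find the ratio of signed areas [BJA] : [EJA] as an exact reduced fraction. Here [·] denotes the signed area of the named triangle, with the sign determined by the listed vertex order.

[BJA]:[EJA] = -15/4

Assign D = (0, 0), B = (1, 0), A = (0, 1) — the answer is frame-independent, so this choice is without loss of generality.
1. J lies on line BD with BJ:JD = 5:4 ⇒ J = (4/9, 0)
2. E is the centroid of triangle DJA ⇒ E = (4/27, 1/3)
2·[BJA] = -5/9, 2·[EJA] = 4/27
[BJA]:[EJA] = -5/9:4/27 = -15/4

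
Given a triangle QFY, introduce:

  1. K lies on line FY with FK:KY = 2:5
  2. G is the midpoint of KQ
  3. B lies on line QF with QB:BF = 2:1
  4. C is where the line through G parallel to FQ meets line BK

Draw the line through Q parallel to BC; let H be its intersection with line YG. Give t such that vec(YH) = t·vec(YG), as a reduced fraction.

Assign Q = (0, 0), F = (1, 0), Y = (0, 1) — the answer is frame-independent, so this choice is without loss of generality.
1. K lies on line FY with FK:KY = 2:5 ⇒ K = (5/7, 2/7)
2. G is the midpoint of KQ ⇒ G = (5/14, 1/7)
3. B lies on line QF with QB:BF = 2:1 ⇒ B = (2/3, 0)
4. C is where the line through G parallel to FQ meets line BK ⇒ C = (29/42, 1/7)
through Q parallel to BC: direction (1/42, 1/7); meets YG at H = (5/42, 5/7)
H = Y + t·(G−Y) with t = 1/3

t = 1/3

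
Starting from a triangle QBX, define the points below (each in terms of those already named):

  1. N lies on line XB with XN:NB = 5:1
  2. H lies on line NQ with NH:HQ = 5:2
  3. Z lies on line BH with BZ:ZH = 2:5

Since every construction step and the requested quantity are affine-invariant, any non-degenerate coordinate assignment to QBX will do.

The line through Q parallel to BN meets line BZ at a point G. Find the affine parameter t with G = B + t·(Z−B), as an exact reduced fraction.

t = 49/10

Assign Q = (0, 0), B = (1, 0), X = (0, 1) — the answer is frame-independent, so this choice is without loss of generality.
1. N lies on line XB with XN:NB = 5:1 ⇒ N = (5/6, 1/6)
2. H lies on line NQ with NH:HQ = 5:2 ⇒ H = (5/21, 1/21)
3. Z lies on line BH with BZ:ZH = 2:5 ⇒ Z = (115/147, 2/147)
through Q parallel to BN: direction (-1/6, 1/6); meets BZ at G = (-1/15, 1/15)
G = B + t·(Z−B) with t = 49/10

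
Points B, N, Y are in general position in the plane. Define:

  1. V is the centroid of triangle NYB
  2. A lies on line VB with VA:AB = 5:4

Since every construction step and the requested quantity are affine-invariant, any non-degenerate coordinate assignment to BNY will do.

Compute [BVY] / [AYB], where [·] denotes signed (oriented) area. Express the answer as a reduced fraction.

[BVY]:[AYB] = 9/4

Set B = (0, 0), N = (1, 0), Y = (0, 1); any affine frame gives the same invariant.
1. V is the centroid of triangle NYB ⇒ V = (1/3, 1/3)
2. A lies on line VB with VA:AB = 5:4 ⇒ A = (4/27, 4/27)
2·[BVY] = 1/3, 2·[AYB] = 4/27
[BVY]:[AYB] = 1/3:4/27 = 9/4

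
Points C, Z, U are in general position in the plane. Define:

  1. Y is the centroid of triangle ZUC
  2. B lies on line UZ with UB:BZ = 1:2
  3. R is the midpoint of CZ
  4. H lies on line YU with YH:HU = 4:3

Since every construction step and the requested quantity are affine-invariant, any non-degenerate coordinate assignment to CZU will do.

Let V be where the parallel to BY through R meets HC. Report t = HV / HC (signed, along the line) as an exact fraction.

t = -5/2

Work in coordinates with C = (0, 0), Z = (1, 0), U = (0, 1).
1. Y is the centroid of triangle ZUC ⇒ Y = (1/3, 1/3)
2. B lies on line UZ with UB:BZ = 1:2 ⇒ B = (1/3, 2/3)
3. R is the midpoint of CZ ⇒ R = (1/2, 0)
4. H lies on line YU with YH:HU = 4:3 ⇒ H = (1/7, 5/7)
through R parallel to BY: direction (0, -1/3); meets HC at V = (1/2, 5/2)
V = H + t·(C−H) with t = -5/2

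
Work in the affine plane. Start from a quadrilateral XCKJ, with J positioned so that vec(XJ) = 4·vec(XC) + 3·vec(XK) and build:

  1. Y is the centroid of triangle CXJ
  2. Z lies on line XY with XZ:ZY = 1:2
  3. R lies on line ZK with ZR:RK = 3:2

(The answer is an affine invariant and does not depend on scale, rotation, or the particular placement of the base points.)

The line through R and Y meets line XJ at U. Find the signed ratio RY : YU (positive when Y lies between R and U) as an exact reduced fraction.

Choose coordinates X = (0, 0), C = (1, 0), K = (0, 1), J = (4, 3).
1. Y is the centroid of triangle CXJ ⇒ Y = (5/3, 1)
2. Z lies on line XY with XZ:ZY = 1:2 ⇒ Z = (5/9, 1/3)
3. R lies on line ZK with ZR:RK = 3:2 ⇒ R = (2/9, 11/15)
line RY meets XJ at U = (60/49, 45/49)
Y = R + t·(U−R) with t = 49/34, so RY:YU = 49/34:-15/34

RY:YU = -49/15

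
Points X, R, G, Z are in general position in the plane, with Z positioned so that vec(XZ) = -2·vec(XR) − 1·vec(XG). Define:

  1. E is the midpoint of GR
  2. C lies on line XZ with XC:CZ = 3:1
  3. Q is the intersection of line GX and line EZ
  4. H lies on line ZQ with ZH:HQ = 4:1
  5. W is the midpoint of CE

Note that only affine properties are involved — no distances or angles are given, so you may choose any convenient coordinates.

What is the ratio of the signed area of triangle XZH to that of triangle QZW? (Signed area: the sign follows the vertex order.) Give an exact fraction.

[XZH]:[QZW] = -32/5

Choose coordinates X = (0, 0), R = (1, 0), G = (0, 1), Z = (-2, -1).
1. E is the midpoint of GR ⇒ E = (1/2, 1/2)
2. C lies on line XZ with XC:CZ = 3:1 ⇒ C = (-3/2, -3/4)
3. Q is the intersection of line GX and line EZ ⇒ Q = (0, 1/5)
4. H lies on line ZQ with ZH:HQ = 4:1 ⇒ H = (-2/5, -1/25)
5. W is the midpoint of CE ⇒ W = (-1/2, -1/8)
2·[XZH] = -8/25, 2·[QZW] = 1/20
[XZH]:[QZW] = -8/25:1/20 = -32/5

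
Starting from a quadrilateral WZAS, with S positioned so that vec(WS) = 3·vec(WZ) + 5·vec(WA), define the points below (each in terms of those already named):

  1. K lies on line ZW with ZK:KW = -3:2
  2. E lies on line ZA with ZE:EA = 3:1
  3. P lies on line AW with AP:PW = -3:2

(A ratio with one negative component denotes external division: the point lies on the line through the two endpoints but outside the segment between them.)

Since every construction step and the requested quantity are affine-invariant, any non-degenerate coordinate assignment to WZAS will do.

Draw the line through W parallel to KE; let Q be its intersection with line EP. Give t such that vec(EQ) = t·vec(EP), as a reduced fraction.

t = 1/4

Choose coordinates W = (0, 0), Z = (1, 0), A = (0, 1), S = (3, 5).
1. K lies on line ZW with ZK:KW = -3:2 ⇒ K = (-2, 0)
2. E lies on line ZA with ZE:EA = 3:1 ⇒ E = (1/4, 3/4)
3. P lies on line AW with AP:PW = -3:2 ⇒ P = (0, -2)
through W parallel to KE: direction (9/4, 3/4); meets EP at Q = (3/16, 1/16)
Q = E + t·(P−E) with t = 1/4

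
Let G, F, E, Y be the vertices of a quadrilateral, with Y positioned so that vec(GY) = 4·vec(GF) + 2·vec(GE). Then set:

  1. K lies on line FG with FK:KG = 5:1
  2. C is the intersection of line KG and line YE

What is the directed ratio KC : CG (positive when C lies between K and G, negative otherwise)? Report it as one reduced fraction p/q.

Choose coordinates G = (0, 0), F = (1, 0), E = (0, 1), Y = (4, 2).
1. K lies on line FG with FK:KG = 5:1 ⇒ K = (1/6, 0)
2. C is the intersection of line KG and line YE ⇒ C = (-4, 0)
C = K + t·(G−K) with t = 25, so KC:CG = t:(1−t) = 25:-24

KC:CG = -25/24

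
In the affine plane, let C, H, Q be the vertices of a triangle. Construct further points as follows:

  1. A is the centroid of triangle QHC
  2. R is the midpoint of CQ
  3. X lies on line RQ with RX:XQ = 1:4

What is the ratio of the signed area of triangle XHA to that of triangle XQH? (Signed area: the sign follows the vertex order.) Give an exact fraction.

[XHA]:[XQH] = 1/6

Choose coordinates C = (0, 0), H = (1, 0), Q = (0, 1).
1. A is the centroid of triangle QHC ⇒ A = (1/3, 1/3)
2. R is the midpoint of CQ ⇒ R = (0, 1/2)
3. X lies on line RQ with RX:XQ = 1:4 ⇒ X = (0, 3/5)
2·[XHA] = -1/15, 2·[XQH] = -2/5
[XHA]:[XQH] = -1/15:-2/5 = 1/6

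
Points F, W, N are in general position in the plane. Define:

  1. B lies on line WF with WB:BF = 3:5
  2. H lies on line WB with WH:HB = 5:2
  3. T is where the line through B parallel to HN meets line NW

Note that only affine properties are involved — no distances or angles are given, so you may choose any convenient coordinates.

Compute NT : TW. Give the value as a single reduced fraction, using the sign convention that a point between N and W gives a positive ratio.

NT:TW = -2/7

Work in coordinates with F = (0, 0), W = (1, 0), N = (0, 1).
1. B lies on line WF with WB:BF = 3:5 ⇒ B = (5/8, 0)
2. H lies on line WB with WH:HB = 5:2 ⇒ H = (41/56, 0)
3. T is where the line through B parallel to HN meets line NW ⇒ T = (-2/5, 7/5)
T = N + t·(W−N) with t = -2/5, so NT:TW = t:(1−t) = -2/5:7/5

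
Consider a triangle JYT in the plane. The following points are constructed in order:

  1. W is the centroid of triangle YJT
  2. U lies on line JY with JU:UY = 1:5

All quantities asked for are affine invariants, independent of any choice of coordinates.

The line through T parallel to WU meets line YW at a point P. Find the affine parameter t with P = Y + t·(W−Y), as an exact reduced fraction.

Assign J = (0, 0), Y = (1, 0), T = (0, 1) — the answer is frame-independent, so this choice is without loss of generality.
1. W is the centroid of triangle YJT ⇒ W = (1/3, 1/3)
2. U lies on line JY with JU:UY = 1:5 ⇒ U = (1/6, 0)
through T parallel to WU: direction (-1/6, -1/3); meets YW at P = (-1/5, 3/5)
P = Y + t·(W−Y) with t = 9/5

t = 9/5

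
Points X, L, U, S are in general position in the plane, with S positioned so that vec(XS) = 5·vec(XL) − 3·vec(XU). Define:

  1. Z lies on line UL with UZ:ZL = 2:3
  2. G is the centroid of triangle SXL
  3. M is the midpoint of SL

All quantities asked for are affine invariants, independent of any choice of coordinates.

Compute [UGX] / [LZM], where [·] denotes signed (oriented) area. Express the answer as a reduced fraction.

[UGX]:[LZM] = 20/3

Assign X = (0, 0), L = (1, 0), U = (0, 1), S = (5, -3) — the answer is frame-independent, so this choice is without loss of generality.
1. Z lies on line UL with UZ:ZL = 2:3 ⇒ Z = (2/5, 3/5)
2. G is the centroid of triangle SXL ⇒ G = (2, -1)
3. M is the midpoint of SL ⇒ M = (3, -3/2)
2·[UGX] = -2, 2·[LZM] = -3/10
[UGX]:[LZM] = -2:-3/10 = 20/3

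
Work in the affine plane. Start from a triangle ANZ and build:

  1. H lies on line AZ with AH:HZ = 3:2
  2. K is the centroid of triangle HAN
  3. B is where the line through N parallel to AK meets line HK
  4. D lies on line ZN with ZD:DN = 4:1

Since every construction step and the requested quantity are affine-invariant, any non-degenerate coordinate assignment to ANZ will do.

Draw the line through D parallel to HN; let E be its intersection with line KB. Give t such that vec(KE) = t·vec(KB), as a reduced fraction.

t = -7/5

Assign A = (0, 0), N = (1, 0), Z = (0, 1) — the answer is frame-independent, so this choice is without loss of generality.
1. H lies on line AZ with AH:HZ = 3:2 ⇒ H = (0, 3/5)
2. K is the centroid of triangle HAN ⇒ K = (1/3, 1/5)
3. B is where the line through N parallel to AK meets line HK ⇒ B = (2/3, -1/5)
4. D lies on line ZN with ZD:DN = 4:1 ⇒ D = (4/5, 1/5)
through D parallel to HN: direction (1, -3/5); meets KB at E = (-2/15, 19/25)
E = K + t·(B−K) with t = -7/5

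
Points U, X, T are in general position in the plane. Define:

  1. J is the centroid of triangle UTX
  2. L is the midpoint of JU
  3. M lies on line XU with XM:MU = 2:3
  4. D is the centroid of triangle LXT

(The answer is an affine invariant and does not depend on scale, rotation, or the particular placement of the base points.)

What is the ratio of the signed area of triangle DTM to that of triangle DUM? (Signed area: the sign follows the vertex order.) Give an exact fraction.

[DTM]:[DUM] = 2/21

Work in coordinates with U = (0, 0), X = (1, 0), T = (0, 1).
1. J is the centroid of triangle UTX ⇒ J = (1/3, 1/3)
2. L is the midpoint of JU ⇒ L = (1/6, 1/6)
3. M lies on line XU with XM:MU = 2:3 ⇒ M = (3/5, 0)
4. D is the centroid of triangle LXT ⇒ D = (7/18, 7/18)
2·[DTM] = 1/45, 2·[DUM] = 7/30
[DTM]:[DUM] = 1/45:7/30 = 2/21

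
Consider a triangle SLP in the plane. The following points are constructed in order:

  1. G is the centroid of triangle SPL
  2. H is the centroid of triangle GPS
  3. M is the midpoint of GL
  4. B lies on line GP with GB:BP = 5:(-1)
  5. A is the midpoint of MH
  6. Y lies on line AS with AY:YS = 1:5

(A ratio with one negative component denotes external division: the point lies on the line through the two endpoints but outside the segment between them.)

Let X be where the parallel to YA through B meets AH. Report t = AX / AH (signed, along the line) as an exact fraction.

Set S = (0, 0), L = (1, 0), P = (0, 1); any affine frame gives the same invariant.
1. G is the centroid of triangle SPL ⇒ G = (1/3, 1/3)
2. H is the centroid of triangle GPS ⇒ H = (1/9, 4/9)
3. M is the midpoint of GL ⇒ M = (2/3, 1/6)
4. B lies on line GP with GB:BP = 5:(-1) ⇒ B = (-1/12, 7/6)
5. A is the midpoint of MH ⇒ A = (7/18, 11/36)
6. Y lies on line AS with AY:YS = 1:5 ⇒ Y = (35/108, 55/216)
through B parallel to YA: direction (7/108, 11/216); meets AH at X = (-41/72, 113/144)
X = A + t·(H−A) with t = 69/20

t = 69/20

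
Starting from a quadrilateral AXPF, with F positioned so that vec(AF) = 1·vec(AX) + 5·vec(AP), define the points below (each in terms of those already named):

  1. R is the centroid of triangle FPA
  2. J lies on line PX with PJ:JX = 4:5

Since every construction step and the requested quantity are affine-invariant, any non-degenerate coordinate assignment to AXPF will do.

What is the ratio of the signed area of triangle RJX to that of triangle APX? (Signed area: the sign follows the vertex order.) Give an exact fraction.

Work in coordinates with A = (0, 0), X = (1, 0), P = (0, 1), F = (1, 5).
1. R is the centroid of triangle FPA ⇒ R = (1/3, 2)
2. J lies on line PX with PJ:JX = 4:5 ⇒ J = (4/9, 5/9)
2·[RJX] = 20/27, 2·[APX] = -1
[RJX]:[APX] = 20/27:-1 = -20/27

[RJX]:[APX] = -20/27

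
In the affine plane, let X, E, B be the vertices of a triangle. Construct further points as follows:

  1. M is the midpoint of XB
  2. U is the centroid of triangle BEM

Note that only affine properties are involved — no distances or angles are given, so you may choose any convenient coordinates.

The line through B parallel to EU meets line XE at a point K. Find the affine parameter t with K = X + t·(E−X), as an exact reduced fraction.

Assign X = (0, 0), E = (1, 0), B = (0, 1) — the answer is frame-independent, so this choice is without loss of generality.
1. M is the midpoint of XB ⇒ M = (0, 1/2)
2. U is the centroid of triangle BEM ⇒ U = (1/3, 1/2)
through B parallel to EU: direction (-2/3, 1/2); meets XE at K = (4/3, 0)
K = X + t·(E−X) with t = 4/3

t = 4/3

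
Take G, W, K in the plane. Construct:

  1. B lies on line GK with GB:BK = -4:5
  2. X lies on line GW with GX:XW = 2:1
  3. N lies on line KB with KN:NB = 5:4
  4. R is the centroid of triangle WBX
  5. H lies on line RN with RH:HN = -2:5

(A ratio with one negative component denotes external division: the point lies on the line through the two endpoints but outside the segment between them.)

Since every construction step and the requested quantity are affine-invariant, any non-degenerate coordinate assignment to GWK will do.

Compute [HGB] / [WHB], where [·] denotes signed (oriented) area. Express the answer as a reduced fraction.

[HGB]:[WHB] = -5

Choose coordinates G = (0, 0), W = (1, 0), K = (0, 1).
1. B lies on line GK with GB:BK = -4:5 ⇒ B = (0, -4)
2. X lies on line GW with GX:XW = 2:1 ⇒ X = (2/3, 0)
3. N lies on line KB with KN:NB = 5:4 ⇒ N = (0, -16/9)
4. R is the centroid of triangle WBX ⇒ R = (5/9, -4/3)
5. H lies on line RN with RH:HN = -2:5 ⇒ H = (25/27, -28/27)
2·[HGB] = 100/27, 2·[WHB] = -20/27
[HGB]:[WHB] = 100/27:-20/27 = -5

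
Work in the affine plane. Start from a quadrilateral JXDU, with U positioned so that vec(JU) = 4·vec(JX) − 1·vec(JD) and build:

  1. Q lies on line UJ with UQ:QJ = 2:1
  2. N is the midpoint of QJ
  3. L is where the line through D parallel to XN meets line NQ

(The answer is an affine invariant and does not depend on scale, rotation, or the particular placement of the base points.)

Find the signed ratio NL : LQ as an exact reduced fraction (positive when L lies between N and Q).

NL:LQ = -3/4

Assign J = (0, 0), X = (1, 0), D = (0, 1), U = (4, -1) — the answer is frame-independent, so this choice is without loss of generality.
1. Q lies on line UJ with UQ:QJ = 2:1 ⇒ Q = (4/3, -1/3)
2. N is the midpoint of QJ ⇒ N = (2/3, -1/6)
3. L is where the line through D parallel to XN meets line NQ ⇒ L = (-4/3, 1/3)
L = N + t·(Q−N) with t = -3, so NL:LQ = t:(1−t) = -3:4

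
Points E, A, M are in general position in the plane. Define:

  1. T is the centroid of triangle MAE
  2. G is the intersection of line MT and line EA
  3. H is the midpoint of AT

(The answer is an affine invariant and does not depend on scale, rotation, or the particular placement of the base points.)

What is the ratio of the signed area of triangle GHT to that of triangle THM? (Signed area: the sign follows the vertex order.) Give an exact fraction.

[GHT]:[THM] = 1/2

Work in coordinates with E = (0, 0), A = (1, 0), M = (0, 1).
1. T is the centroid of triangle MAE ⇒ T = (1/3, 1/3)
2. G is the intersection of line MT and line EA ⇒ G = (1/2, 0)
3. H is the midpoint of AT ⇒ H = (2/3, 1/6)
2·[GHT] = 1/12, 2·[THM] = 1/6
[GHT]:[THM] = 1/12:1/6 = 1/2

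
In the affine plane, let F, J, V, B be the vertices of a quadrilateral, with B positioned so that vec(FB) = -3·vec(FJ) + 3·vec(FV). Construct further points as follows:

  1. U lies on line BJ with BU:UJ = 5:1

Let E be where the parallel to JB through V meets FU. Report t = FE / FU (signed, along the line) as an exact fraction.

Set F = (0, 0), J = (1, 0), V = (0, 1), B = (-3, 3); any affine frame gives the same invariant.
1. U lies on line BJ with BU:UJ = 5:1 ⇒ U = (1/3, 1/2)
through V parallel to JB: direction (-4, 3); meets FU at E = (4/9, 2/3)
E = F + t·(U−F) with t = 4/3

t = 4/3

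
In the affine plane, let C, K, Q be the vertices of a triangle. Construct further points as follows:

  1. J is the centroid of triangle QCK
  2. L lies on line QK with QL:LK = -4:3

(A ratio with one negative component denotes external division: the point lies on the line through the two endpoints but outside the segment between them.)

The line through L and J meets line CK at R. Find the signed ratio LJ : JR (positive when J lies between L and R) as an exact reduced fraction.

LJ:JR = -10

Assign C = (0, 0), K = (1, 0), Q = (0, 1) — the answer is frame-independent, so this choice is without loss of generality.
1. J is the centroid of triangle QCK ⇒ J = (1/3, 1/3)
2. L lies on line QK with QL:LK = -4:3 ⇒ L = (4, -3)
line LJ meets CK at R = (7/10, 0)
J = L + t·(R−L) with t = 10/9, so LJ:JR = 10/9:-1/9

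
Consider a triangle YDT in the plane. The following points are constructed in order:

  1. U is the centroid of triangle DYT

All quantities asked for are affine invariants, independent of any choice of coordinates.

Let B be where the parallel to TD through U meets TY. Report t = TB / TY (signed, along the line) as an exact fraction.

t = 1/3

Assign Y = (0, 0), D = (1, 0), T = (0, 1) — the answer is frame-independent, so this choice is without loss of generality.
1. U is the centroid of triangle DYT ⇒ U = (1/3, 1/3)
through U parallel to TD: direction (1, -1); meets TY at B = (0, 2/3)
B = T + t·(Y−T) with t = 1/3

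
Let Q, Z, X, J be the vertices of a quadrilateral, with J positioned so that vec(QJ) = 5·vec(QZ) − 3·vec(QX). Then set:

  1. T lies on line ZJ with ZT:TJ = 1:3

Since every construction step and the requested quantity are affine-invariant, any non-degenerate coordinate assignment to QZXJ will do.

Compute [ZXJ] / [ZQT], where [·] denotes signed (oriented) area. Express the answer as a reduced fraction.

Set Q = (0, 0), Z = (1, 0), X = (0, 1), J = (5, -3); any affine frame gives the same invariant.
1. T lies on line ZJ with ZT:TJ = 1:3 ⇒ T = (2, -3/4)
2·[ZXJ] = -1, 2·[ZQT] = 3/4
[ZXJ]:[ZQT] = -1:3/4 = -4/3

[ZXJ]:[ZQT] = -4/3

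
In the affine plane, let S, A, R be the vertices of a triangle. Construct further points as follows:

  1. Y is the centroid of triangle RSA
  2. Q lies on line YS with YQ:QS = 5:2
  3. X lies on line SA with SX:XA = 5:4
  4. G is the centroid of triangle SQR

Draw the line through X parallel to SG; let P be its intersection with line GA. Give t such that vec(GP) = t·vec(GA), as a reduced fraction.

Choose coordinates S = (0, 0), A = (1, 0), R = (0, 1).
1. Y is the centroid of triangle RSA ⇒ Y = (1/3, 1/3)
2. Q lies on line YS with YQ:QS = 5:2 ⇒ Q = (2/21, 2/21)
3. X lies on line SA with SX:XA = 5:4 ⇒ X = (5/9, 0)
4. G is the centroid of triangle SQR ⇒ G = (2/63, 23/63)
through X parallel to SG: direction (2/63, 23/63); meets GA at P = (323/567, 92/567)
P = G + t·(A−G) with t = 5/9

t = 5/9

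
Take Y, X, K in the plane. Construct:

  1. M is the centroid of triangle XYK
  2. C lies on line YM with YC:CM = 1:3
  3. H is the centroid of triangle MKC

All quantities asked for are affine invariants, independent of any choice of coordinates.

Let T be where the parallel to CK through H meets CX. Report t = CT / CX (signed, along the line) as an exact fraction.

Assign Y = (0, 0), X = (1, 0), K = (0, 1) — the answer is frame-independent, so this choice is without loss of generality.
1. M is the centroid of triangle XYK ⇒ M = (1/3, 1/3)
2. C lies on line YM with YC:CM = 1:3 ⇒ C = (1/12, 1/12)
3. H is the centroid of triangle MKC ⇒ H = (5/36, 17/36)
through H parallel to CK: direction (-1/12, 11/12); meets CX at T = (7/40, 3/40)
T = C + t·(X−C) with t = 1/10

t = 1/10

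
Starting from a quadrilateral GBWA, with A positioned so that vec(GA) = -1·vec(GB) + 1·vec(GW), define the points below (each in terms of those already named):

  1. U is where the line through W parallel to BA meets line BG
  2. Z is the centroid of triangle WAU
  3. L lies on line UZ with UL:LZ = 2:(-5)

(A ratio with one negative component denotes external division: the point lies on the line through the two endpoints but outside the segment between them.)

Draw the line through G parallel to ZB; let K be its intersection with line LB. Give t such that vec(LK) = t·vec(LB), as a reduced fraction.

Set G = (0, 0), B = (1, 0), W = (0, 1), A = (-1, 1); any affine frame gives the same invariant.
1. U is where the line through W parallel to BA meets line BG ⇒ U = (2, 0)
2. Z is the centroid of triangle WAU ⇒ Z = (1/3, 2/3)
3. L lies on line UZ with UL:LZ = 2:(-5) ⇒ L = (28/9, -4/9)
through G parallel to ZB: direction (2/3, -2/3); meets LB at K = (-4/15, 4/15)
K = L + t·(B−L) with t = 8/5

t = 8/5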